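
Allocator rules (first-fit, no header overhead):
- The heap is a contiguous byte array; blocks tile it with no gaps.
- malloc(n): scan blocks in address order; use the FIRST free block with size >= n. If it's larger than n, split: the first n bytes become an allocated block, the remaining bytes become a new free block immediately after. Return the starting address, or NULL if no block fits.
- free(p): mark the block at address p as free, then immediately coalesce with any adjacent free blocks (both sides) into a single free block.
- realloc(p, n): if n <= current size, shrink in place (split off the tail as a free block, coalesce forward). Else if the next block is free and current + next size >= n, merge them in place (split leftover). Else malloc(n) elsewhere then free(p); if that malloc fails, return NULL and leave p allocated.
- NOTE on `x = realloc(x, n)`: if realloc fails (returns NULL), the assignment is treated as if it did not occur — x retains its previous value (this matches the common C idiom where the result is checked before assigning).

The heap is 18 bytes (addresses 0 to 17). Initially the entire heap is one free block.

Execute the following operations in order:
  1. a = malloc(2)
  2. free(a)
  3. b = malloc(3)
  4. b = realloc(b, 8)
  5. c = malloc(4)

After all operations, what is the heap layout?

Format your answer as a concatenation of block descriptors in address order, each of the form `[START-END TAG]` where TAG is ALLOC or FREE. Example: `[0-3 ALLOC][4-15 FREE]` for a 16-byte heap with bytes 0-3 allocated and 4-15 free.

Op 1: a = malloc(2) -> a = 0; heap: [0-1 ALLOC][2-17 FREE]
Op 2: free(a) -> (freed a); heap: [0-17 FREE]
Op 3: b = malloc(3) -> b = 0; heap: [0-2 ALLOC][3-17 FREE]
Op 4: b = realloc(b, 8) -> b = 0; heap: [0-7 ALLOC][8-17 FREE]
Op 5: c = malloc(4) -> c = 8; heap: [0-7 ALLOC][8-11 ALLOC][12-17 FREE]

Answer: [0-7 ALLOC][8-11 ALLOC][12-17 FREE]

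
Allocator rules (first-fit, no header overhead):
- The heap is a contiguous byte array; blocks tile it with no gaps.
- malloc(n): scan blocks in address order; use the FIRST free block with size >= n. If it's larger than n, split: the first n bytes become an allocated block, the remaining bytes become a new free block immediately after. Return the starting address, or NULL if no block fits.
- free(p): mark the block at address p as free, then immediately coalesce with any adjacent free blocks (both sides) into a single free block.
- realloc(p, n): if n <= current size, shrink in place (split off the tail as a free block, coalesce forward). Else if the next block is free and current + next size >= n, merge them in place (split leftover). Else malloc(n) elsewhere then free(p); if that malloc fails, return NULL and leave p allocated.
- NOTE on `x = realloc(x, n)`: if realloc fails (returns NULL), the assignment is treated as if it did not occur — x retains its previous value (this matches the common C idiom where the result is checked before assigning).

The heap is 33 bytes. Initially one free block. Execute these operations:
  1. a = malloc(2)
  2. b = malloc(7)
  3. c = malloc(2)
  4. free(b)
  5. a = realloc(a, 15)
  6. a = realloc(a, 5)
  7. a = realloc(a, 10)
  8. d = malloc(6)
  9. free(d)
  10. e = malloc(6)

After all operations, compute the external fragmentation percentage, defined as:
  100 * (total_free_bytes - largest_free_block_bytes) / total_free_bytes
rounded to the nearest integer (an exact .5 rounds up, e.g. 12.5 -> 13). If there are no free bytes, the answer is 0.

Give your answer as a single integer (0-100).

Op 1: a = malloc(2) -> a = 0; heap: [0-1 ALLOC][2-32 FREE]
Op 2: b = malloc(7) -> b = 2; heap: [0-1 ALLOC][2-8 ALLOC][9-32 FREE]
Op 3: c = malloc(2) -> c = 9; heap: [0-1 ALLOC][2-8 ALLOC][9-10 ALLOC][11-32 FREE]
Op 4: free(b) -> (freed b); heap: [0-1 ALLOC][2-8 FREE][9-10 ALLOC][11-32 FREE]
Op 5: a = realloc(a, 15) -> a = 11; heap: [0-8 FREE][9-10 ALLOC][11-25 ALLOC][26-32 FREE]
Op 6: a = realloc(a, 5) -> a = 11; heap: [0-8 FREE][9-10 ALLOC][11-15 ALLOC][16-32 FREE]
Op 7: a = realloc(a, 10) -> a = 11; heap: [0-8 FREE][9-10 ALLOC][11-20 ALLOC][21-32 FREE]
Op 8: d = malloc(6) -> d = 0; heap: [0-5 ALLOC][6-8 FREE][9-10 ALLOC][11-20 ALLOC][21-32 FREE]
Op 9: free(d) -> (freed d); heap: [0-8 FREE][9-10 ALLOC][11-20 ALLOC][21-32 FREE]
Op 10: e = malloc(6) -> e = 0; heap: [0-5 ALLOC][6-8 FREE][9-10 ALLOC][11-20 ALLOC][21-32 FREE]
Free blocks: [3 12] total_free=15 largest=12 -> 100*(15-12)/15 = 300/15 = 20

Answer: 20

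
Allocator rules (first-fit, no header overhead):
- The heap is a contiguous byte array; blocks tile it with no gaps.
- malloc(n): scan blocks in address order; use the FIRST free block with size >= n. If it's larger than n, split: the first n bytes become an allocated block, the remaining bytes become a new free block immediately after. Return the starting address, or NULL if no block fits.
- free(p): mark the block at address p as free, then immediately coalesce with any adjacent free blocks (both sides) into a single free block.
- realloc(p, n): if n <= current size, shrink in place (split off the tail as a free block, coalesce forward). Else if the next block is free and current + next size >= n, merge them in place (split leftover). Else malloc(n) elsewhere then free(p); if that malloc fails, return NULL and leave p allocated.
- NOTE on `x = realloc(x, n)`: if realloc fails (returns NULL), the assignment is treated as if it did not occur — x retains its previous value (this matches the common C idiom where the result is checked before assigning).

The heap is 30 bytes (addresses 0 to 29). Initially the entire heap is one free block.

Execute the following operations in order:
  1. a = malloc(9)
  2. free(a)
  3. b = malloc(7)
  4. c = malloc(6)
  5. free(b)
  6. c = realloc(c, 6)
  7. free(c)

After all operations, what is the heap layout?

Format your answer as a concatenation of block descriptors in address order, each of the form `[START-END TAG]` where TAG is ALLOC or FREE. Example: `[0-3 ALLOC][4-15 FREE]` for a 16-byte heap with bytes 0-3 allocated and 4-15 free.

Answer: [0-29 FREE]

Derivation:
Op 1: a = malloc(9) -> a = 0; heap: [0-8 ALLOC][9-29 FREE]
Op 2: free(a) -> (freed a); heap: [0-29 FREE]
Op 3: b = malloc(7) -> b = 0; heap: [0-6 ALLOC][7-29 FREE]
Op 4: c = malloc(6) -> c = 7; heap: [0-6 ALLOC][7-12 ALLOC][13-29 FREE]
Op 5: free(b) -> (freed b); heap: [0-6 FREE][7-12 ALLOC][13-29 FREE]
Op 6: c = realloc(c, 6) -> c = 7; heap: [0-6 FREE][7-12 ALLOC][13-29 FREE]
Op 7: free(c) -> (freed c); heap: [0-29 FREE]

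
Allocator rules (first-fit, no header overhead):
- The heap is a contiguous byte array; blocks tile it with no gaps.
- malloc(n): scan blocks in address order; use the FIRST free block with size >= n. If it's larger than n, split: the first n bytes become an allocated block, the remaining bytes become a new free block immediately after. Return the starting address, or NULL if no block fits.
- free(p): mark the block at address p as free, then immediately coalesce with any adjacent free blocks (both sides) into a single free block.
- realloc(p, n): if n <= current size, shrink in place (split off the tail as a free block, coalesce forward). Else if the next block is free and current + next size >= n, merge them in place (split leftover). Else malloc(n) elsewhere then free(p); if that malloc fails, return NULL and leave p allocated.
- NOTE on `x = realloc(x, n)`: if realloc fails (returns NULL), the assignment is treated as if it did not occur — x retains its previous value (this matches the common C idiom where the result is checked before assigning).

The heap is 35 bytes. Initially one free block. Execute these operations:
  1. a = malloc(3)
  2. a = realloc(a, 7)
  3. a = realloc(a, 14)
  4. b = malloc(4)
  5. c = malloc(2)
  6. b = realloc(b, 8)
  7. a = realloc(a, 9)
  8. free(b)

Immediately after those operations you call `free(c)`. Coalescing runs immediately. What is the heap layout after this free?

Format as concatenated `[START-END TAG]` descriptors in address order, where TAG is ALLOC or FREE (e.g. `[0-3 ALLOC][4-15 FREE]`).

Op 1: a = malloc(3) -> a = 0; heap: [0-2 ALLOC][3-34 FREE]
Op 2: a = realloc(a, 7) -> a = 0; heap: [0-6 ALLOC][7-34 FREE]
Op 3: a = realloc(a, 14) -> a = 0; heap: [0-13 ALLOC][14-34 FREE]
Op 4: b = malloc(4) -> b = 14; heap: [0-13 ALLOC][14-17 ALLOC][18-34 FREE]
Op 5: c = malloc(2) -> c = 18; heap: [0-13 ALLOC][14-17 ALLOC][18-19 ALLOC][20-34 FREE]
Op 6: b = realloc(b, 8) -> b = 20; heap: [0-13 ALLOC][14-17 FREE][18-19 ALLOC][20-27 ALLOC][28-34 FREE]
Op 7: a = realloc(a, 9) -> a = 0; heap: [0-8 ALLOC][9-17 FREE][18-19 ALLOC][20-27 ALLOC][28-34 FREE]
Op 8: free(b) -> (freed b); heap: [0-8 ALLOC][9-17 FREE][18-19 ALLOC][20-34 FREE]
free(c): c = 18 -> block [18-19 ALLOC]; mark free, coalesce with adjacent free neighbors -> [0-8 ALLOC][9-34 FREE]

Answer: [0-8 ALLOC][9-34 FREE]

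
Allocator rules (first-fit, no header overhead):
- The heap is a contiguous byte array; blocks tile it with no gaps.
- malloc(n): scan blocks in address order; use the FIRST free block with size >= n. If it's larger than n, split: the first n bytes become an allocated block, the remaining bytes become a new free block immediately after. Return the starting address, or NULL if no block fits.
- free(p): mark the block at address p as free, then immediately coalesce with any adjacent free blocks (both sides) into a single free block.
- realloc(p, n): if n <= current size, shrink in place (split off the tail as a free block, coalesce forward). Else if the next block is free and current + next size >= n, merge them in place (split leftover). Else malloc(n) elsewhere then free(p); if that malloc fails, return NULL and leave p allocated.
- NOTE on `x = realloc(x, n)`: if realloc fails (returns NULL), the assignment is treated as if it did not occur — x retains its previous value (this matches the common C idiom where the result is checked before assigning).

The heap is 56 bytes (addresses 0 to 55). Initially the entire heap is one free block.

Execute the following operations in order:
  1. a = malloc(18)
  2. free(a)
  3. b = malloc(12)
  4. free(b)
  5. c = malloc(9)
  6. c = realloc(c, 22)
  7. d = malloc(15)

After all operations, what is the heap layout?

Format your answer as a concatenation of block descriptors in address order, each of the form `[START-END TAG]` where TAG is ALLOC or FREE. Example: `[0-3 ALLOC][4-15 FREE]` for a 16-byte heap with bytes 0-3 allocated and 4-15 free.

Op 1: a = malloc(18) -> a = 0; heap: [0-17 ALLOC][18-55 FREE]
Op 2: free(a) -> (freed a); heap: [0-55 FREE]
Op 3: b = malloc(12) -> b = 0; heap: [0-11 ALLOC][12-55 FREE]
Op 4: free(b) -> (freed b); heap: [0-55 FREE]
Op 5: c = malloc(9) -> c = 0; heap: [0-8 ALLOC][9-55 FREE]
Op 6: c = realloc(c, 22) -> c = 0; heap: [0-21 ALLOC][22-55 FREE]
Op 7: d = malloc(15) -> d = 22; heap: [0-21 ALLOC][22-36 ALLOC][37-55 FREE]

Answer: [0-21 ALLOC][22-36 ALLOC][37-55 FREE]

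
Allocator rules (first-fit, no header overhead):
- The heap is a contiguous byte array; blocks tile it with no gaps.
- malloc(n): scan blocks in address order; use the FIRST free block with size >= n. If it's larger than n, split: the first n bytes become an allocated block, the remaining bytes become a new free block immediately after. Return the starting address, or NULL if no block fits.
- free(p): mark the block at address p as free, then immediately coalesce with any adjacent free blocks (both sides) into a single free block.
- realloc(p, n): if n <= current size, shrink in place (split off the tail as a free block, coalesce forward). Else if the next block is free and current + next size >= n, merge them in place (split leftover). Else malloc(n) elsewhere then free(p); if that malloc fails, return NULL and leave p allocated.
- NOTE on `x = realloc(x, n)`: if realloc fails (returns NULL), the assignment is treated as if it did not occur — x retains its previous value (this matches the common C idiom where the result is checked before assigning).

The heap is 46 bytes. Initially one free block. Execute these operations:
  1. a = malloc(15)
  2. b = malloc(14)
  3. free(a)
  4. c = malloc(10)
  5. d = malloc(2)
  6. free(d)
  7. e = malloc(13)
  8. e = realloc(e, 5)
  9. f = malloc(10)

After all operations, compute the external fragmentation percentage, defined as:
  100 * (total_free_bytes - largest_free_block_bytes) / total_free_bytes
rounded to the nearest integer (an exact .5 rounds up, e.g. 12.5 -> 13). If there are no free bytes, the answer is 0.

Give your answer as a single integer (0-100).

Op 1: a = malloc(15) -> a = 0; heap: [0-14 ALLOC][15-45 FREE]
Op 2: b = malloc(14) -> b = 15; heap: [0-14 ALLOC][15-28 ALLOC][29-45 FREE]
Op 3: free(a) -> (freed a); heap: [0-14 FREE][15-28 ALLOC][29-45 FREE]
Op 4: c = malloc(10) -> c = 0; heap: [0-9 ALLOC][10-14 FREE][15-28 ALLOC][29-45 FREE]
Op 5: d = malloc(2) -> d = 10; heap: [0-9 ALLOC][10-11 ALLOC][12-14 FREE][15-28 ALLOC][29-45 FREE]
Op 6: free(d) -> (freed d); heap: [0-9 ALLOC][10-14 FREE][15-28 ALLOC][29-45 FREE]
Op 7: e = malloc(13) -> e = 29; heap: [0-9 ALLOC][10-14 FREE][15-28 ALLOC][29-41 ALLOC][42-45 FREE]
Op 8: e = realloc(e, 5) -> e = 29; heap: [0-9 ALLOC][10-14 FREE][15-28 ALLOC][29-33 ALLOC][34-45 FREE]
Op 9: f = malloc(10) -> f = 34; heap: [0-9 ALLOC][10-14 FREE][15-28 ALLOC][29-33 ALLOC][34-43 ALLOC][44-45 FREE]
Free blocks: [5 2] total_free=7 largest=5 -> 100*(7-5)/7 = 200/7 ≈ 28.571 -> rounds to 29

Answer: 29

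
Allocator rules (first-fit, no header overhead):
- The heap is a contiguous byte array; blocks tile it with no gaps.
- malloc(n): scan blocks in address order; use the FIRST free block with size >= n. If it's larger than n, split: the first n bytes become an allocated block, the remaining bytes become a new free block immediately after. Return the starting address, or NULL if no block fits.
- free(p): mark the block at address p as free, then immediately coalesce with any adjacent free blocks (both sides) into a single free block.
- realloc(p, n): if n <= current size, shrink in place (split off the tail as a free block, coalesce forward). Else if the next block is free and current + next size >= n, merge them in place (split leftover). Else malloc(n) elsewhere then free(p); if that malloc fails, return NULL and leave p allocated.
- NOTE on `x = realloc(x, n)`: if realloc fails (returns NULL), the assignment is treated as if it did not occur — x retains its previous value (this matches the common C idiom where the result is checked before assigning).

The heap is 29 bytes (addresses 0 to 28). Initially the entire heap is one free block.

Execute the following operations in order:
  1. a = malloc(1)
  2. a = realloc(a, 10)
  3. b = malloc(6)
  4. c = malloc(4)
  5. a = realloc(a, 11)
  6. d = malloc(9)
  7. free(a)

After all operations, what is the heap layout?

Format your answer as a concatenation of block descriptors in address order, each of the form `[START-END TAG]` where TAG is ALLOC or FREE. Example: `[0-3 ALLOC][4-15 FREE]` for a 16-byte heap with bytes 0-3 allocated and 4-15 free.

Op 1: a = malloc(1) -> a = 0; heap: [0-0 ALLOC][1-28 FREE]
Op 2: a = realloc(a, 10) -> a = 0; heap: [0-9 ALLOC][10-28 FREE]
Op 3: b = malloc(6) -> b = 10; heap: [0-9 ALLOC][10-15 ALLOC][16-28 FREE]
Op 4: c = malloc(4) -> c = 16; heap: [0-9 ALLOC][10-15 ALLOC][16-19 ALLOC][20-28 FREE]
Op 5: a = realloc(a, 11) -> NULL (a unchanged); heap: [0-9 ALLOC][10-15 ALLOC][16-19 ALLOC][20-28 FREE]
Op 6: d = malloc(9) -> d = 20; heap: [0-9 ALLOC][10-15 ALLOC][16-19 ALLOC][20-28 ALLOC]
Op 7: free(a) -> (freed a); heap: [0-9 FREE][10-15 ALLOC][16-19 ALLOC][20-28 ALLOC]

Answer: [0-9 FREE][10-15 ALLOC][16-19 ALLOC][20-28 ALLOC]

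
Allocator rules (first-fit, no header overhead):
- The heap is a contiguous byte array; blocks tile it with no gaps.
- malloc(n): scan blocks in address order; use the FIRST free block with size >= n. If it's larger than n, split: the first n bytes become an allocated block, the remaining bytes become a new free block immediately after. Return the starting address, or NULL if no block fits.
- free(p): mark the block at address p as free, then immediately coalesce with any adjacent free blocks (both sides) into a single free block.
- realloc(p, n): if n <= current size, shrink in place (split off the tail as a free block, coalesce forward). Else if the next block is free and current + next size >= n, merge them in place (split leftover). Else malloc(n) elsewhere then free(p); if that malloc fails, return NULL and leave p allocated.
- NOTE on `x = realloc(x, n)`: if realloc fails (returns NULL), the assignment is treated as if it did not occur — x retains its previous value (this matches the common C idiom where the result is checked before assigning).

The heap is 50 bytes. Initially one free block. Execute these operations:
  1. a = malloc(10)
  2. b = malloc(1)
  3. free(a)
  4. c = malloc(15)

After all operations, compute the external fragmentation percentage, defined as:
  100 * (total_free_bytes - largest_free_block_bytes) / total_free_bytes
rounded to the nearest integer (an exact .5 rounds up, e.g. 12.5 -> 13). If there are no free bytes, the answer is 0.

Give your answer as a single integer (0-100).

Op 1: a = malloc(10) -> a = 0; heap: [0-9 ALLOC][10-49 FREE]
Op 2: b = malloc(1) -> b = 10; heap: [0-9 ALLOC][10-10 ALLOC][11-49 FREE]
Op 3: free(a) -> (freed a); heap: [0-9 FREE][10-10 ALLOC][11-49 FREE]
Op 4: c = malloc(15) -> c = 11; heap: [0-9 FREE][10-10 ALLOC][11-25 ALLOC][26-49 FREE]
Free blocks: [10 24] total_free=34 largest=24 -> 100*(34-24)/34 = 1000/34 ≈ 29.412 -> rounds to 29

Answer: 29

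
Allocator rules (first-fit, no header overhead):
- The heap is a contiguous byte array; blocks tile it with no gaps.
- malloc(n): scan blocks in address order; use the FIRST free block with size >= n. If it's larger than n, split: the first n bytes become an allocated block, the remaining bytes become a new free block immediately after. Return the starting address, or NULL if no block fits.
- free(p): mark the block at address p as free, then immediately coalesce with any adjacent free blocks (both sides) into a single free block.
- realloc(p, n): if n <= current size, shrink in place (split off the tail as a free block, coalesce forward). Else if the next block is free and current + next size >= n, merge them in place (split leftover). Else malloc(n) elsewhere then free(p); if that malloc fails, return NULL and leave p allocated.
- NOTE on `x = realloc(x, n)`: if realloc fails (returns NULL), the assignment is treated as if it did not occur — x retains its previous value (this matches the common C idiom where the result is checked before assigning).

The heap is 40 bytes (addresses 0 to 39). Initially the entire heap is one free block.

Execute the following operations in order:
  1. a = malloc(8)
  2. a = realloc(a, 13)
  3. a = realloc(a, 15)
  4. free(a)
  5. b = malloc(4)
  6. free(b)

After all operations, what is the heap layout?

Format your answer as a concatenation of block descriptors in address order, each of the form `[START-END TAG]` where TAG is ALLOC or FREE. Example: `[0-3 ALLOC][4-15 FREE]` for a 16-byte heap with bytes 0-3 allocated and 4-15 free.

Answer: [0-39 FREE]

Derivation:
Op 1: a = malloc(8) -> a = 0; heap: [0-7 ALLOC][8-39 FREE]
Op 2: a = realloc(a, 13) -> a = 0; heap: [0-12 ALLOC][13-39 FREE]
Op 3: a = realloc(a, 15) -> a = 0; heap: [0-14 ALLOC][15-39 FREE]
Op 4: free(a) -> (freed a); heap: [0-39 FREE]
Op 5: b = malloc(4) -> b = 0; heap: [0-3 ALLOC][4-39 FREE]
Op 6: free(b) -> (freed b); heap: [0-39 FREE]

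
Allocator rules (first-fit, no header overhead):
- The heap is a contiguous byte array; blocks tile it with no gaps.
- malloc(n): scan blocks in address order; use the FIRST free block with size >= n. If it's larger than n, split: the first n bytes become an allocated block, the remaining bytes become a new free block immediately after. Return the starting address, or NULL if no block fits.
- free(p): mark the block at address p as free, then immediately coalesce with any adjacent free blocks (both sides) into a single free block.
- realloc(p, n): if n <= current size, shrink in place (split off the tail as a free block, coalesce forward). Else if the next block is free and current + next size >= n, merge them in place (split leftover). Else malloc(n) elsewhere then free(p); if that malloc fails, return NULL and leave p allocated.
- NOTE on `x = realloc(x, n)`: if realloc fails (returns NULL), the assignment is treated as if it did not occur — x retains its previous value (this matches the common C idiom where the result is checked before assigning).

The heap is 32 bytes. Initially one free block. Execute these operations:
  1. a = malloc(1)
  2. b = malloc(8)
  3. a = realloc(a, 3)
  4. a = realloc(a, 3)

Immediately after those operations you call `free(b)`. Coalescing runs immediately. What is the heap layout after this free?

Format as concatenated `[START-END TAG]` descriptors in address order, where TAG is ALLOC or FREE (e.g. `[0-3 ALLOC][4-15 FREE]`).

Answer: [0-8 FREE][9-11 ALLOC][12-31 FREE]

Derivation:
Op 1: a = malloc(1) -> a = 0; heap: [0-0 ALLOC][1-31 FREE]
Op 2: b = malloc(8) -> b = 1; heap: [0-0 ALLOC][1-8 ALLOC][9-31 FREE]
Op 3: a = realloc(a, 3) -> a = 9; heap: [0-0 FREE][1-8 ALLOC][9-11 ALLOC][12-31 FREE]
Op 4: a = realloc(a, 3) -> a = 9; heap: [0-0 FREE][1-8 ALLOC][9-11 ALLOC][12-31 FREE]
free(b): b = 1 -> block [1-8 ALLOC]; mark free, coalesce with adjacent free neighbors -> [0-8 FREE][9-11 ALLOC][12-31 FREE]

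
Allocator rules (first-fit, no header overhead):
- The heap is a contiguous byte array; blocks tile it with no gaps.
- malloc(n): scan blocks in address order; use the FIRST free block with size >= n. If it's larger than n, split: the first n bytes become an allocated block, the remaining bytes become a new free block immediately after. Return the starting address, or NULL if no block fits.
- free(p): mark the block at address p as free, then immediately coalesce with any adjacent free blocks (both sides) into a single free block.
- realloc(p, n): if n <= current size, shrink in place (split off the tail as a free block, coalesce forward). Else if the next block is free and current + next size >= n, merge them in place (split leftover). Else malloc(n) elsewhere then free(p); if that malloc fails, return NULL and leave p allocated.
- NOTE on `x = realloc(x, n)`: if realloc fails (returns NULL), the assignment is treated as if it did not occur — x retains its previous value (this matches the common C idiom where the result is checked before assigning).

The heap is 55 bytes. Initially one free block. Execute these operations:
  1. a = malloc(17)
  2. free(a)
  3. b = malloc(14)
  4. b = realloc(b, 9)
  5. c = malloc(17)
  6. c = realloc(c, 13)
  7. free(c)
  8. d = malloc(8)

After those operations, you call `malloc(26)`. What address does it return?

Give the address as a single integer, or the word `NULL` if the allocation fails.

Answer: 17

Derivation:
Op 1: a = malloc(17) -> a = 0; heap: [0-16 ALLOC][17-54 FREE]
Op 2: free(a) -> (freed a); heap: [0-54 FREE]
Op 3: b = malloc(14) -> b = 0; heap: [0-13 ALLOC][14-54 FREE]
Op 4: b = realloc(b, 9) -> b = 0; heap: [0-8 ALLOC][9-54 FREE]
Op 5: c = malloc(17) -> c = 9; heap: [0-8 ALLOC][9-25 ALLOC][26-54 FREE]
Op 6: c = realloc(c, 13) -> c = 9; heap: [0-8 ALLOC][9-21 ALLOC][22-54 FREE]
Op 7: free(c) -> (freed c); heap: [0-8 ALLOC][9-54 FREE]
Op 8: d = malloc(8) -> d = 9; heap: [0-8 ALLOC][9-16 ALLOC][17-54 FREE]
malloc(26): first-fit scan over [0-8 ALLOC][9-16 ALLOC][17-54 FREE] -> 17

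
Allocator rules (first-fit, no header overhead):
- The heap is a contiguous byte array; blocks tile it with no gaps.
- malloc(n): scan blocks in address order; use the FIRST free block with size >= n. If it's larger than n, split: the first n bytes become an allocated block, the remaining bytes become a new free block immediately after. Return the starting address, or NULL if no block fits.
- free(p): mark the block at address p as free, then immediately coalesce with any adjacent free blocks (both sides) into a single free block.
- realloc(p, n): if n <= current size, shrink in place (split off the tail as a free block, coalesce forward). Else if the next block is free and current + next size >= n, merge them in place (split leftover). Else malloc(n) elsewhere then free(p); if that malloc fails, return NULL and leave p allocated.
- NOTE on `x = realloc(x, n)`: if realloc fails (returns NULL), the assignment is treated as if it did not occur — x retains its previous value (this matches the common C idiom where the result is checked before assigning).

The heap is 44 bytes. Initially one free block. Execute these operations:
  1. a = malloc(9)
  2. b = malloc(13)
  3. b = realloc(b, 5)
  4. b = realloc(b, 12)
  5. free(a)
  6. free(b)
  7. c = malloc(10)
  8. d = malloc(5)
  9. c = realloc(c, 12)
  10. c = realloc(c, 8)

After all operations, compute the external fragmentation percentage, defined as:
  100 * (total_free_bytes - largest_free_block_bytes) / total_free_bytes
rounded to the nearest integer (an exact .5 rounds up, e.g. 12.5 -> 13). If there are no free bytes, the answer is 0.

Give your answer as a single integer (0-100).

Answer: 32

Derivation:
Op 1: a = malloc(9) -> a = 0; heap: [0-8 ALLOC][9-43 FREE]
Op 2: b = malloc(13) -> b = 9; heap: [0-8 ALLOC][9-21 ALLOC][22-43 FREE]
Op 3: b = realloc(b, 5) -> b = 9; heap: [0-8 ALLOC][9-13 ALLOC][14-43 FREE]
Op 4: b = realloc(b, 12) -> b = 9; heap: [0-8 ALLOC][9-20 ALLOC][21-43 FREE]
Op 5: free(a) -> (freed a); heap: [0-8 FREE][9-20 ALLOC][21-43 FREE]
Op 6: free(b) -> (freed b); heap: [0-43 FREE]
Op 7: c = malloc(10) -> c = 0; heap: [0-9 ALLOC][10-43 FREE]
Op 8: d = malloc(5) -> d = 10; heap: [0-9 ALLOC][10-14 ALLOC][15-43 FREE]
Op 9: c = realloc(c, 12) -> c = 15; heap: [0-9 FREE][10-14 ALLOC][15-26 ALLOC][27-43 FREE]
Op 10: c = realloc(c, 8) -> c = 15; heap: [0-9 FREE][10-14 ALLOC][15-22 ALLOC][23-43 FREE]
Free blocks: [10 21] total_free=31 largest=21 -> 100*(31-21)/31 = 1000/31 ≈ 32.258 -> rounds to 32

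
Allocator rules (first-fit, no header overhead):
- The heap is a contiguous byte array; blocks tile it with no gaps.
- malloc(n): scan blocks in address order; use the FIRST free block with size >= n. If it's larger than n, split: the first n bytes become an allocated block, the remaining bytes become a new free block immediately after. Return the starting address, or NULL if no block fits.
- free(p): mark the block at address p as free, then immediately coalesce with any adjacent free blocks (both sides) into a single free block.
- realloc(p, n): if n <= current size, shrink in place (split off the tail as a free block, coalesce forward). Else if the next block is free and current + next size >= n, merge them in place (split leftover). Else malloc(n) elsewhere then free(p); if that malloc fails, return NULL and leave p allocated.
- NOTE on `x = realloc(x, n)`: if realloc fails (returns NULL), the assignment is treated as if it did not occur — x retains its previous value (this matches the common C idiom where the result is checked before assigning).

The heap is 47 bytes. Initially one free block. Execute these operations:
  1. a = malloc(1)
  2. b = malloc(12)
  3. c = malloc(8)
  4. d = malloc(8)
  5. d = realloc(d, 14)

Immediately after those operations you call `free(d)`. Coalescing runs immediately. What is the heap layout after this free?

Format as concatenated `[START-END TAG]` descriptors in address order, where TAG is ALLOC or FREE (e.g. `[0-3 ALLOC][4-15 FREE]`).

Answer: [0-0 ALLOC][1-12 ALLOC][13-20 ALLOC][21-46 FREE]

Derivation:
Op 1: a = malloc(1) -> a = 0; heap: [0-0 ALLOC][1-46 FREE]
Op 2: b = malloc(12) -> b = 1; heap: [0-0 ALLOC][1-12 ALLOC][13-46 FREE]
Op 3: c = malloc(8) -> c = 13; heap: [0-0 ALLOC][1-12 ALLOC][13-20 ALLOC][21-46 FREE]
Op 4: d = malloc(8) -> d = 21; heap: [0-0 ALLOC][1-12 ALLOC][13-20 ALLOC][21-28 ALLOC][29-46 FREE]
Op 5: d = realloc(d, 14) -> d = 21; heap: [0-0 ALLOC][1-12 ALLOC][13-20 ALLOC][21-34 ALLOC][35-46 FREE]
free(d): d = 21 -> block [21-34 ALLOC]; mark free, coalesce with adjacent free neighbors -> [0-0 ALLOC][1-12 ALLOC][13-20 ALLOC][21-46 FREE]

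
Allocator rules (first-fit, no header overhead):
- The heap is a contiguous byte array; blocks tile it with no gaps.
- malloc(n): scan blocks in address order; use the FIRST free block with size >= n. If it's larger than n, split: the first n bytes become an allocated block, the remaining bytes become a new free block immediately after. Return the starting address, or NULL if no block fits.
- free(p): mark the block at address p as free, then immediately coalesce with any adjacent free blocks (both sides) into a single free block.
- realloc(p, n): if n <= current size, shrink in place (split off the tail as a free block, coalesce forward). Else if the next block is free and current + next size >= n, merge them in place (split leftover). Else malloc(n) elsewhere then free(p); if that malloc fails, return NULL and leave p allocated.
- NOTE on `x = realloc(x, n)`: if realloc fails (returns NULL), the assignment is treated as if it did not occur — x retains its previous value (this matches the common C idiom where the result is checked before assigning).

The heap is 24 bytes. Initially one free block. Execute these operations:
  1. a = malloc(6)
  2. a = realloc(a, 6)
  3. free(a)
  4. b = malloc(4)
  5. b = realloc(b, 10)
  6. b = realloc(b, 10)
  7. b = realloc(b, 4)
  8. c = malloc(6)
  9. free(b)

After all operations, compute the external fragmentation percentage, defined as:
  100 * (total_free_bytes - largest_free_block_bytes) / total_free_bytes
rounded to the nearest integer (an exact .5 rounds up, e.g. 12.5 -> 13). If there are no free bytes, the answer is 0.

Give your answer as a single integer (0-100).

Answer: 22

Derivation:
Op 1: a = malloc(6) -> a = 0; heap: [0-5 ALLOC][6-23 FREE]
Op 2: a = realloc(a, 6) -> a = 0; heap: [0-5 ALLOC][6-23 FREE]
Op 3: free(a) -> (freed a); heap: [0-23 FREE]
Op 4: b = malloc(4) -> b = 0; heap: [0-3 ALLOC][4-23 FREE]
Op 5: b = realloc(b, 10) -> b = 0; heap: [0-9 ALLOC][10-23 FREE]
Op 6: b = realloc(b, 10) -> b = 0; heap: [0-9 ALLOC][10-23 FREE]
Op 7: b = realloc(b, 4) -> b = 0; heap: [0-3 ALLOC][4-23 FREE]
Op 8: c = malloc(6) -> c = 4; heap: [0-3 ALLOC][4-9 ALLOC][10-23 FREE]
Op 9: free(b) -> (freed b); heap: [0-3 FREE][4-9 ALLOC][10-23 FREE]
Free blocks: [4 14] total_free=18 largest=14 -> 100*(18-14)/18 = 400/18 ≈ 22.222 -> rounds to 22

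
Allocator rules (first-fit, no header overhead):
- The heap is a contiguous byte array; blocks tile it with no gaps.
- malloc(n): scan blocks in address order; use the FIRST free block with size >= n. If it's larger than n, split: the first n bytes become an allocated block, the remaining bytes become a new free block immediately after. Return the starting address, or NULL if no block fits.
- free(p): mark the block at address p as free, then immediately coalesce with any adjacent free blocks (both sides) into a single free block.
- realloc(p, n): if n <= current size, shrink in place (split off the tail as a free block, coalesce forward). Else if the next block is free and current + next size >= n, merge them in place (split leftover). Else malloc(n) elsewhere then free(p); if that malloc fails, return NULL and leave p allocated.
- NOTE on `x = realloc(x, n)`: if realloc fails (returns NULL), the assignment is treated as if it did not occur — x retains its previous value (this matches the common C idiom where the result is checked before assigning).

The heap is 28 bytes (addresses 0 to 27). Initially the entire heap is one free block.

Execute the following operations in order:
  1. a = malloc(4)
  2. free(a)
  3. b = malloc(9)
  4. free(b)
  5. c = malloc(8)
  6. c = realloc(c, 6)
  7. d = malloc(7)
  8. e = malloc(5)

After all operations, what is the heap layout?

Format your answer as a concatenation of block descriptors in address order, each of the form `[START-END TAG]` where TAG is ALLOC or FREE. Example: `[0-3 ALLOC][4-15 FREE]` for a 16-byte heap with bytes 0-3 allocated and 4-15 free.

Answer: [0-5 ALLOC][6-12 ALLOC][13-17 ALLOC][18-27 FREE]

Derivation:
Op 1: a = malloc(4) -> a = 0; heap: [0-3 ALLOC][4-27 FREE]
Op 2: free(a) -> (freed a); heap: [0-27 FREE]
Op 3: b = malloc(9) -> b = 0; heap: [0-8 ALLOC][9-27 FREE]
Op 4: free(b) -> (freed b); heap: [0-27 FREE]
Op 5: c = malloc(8) -> c = 0; heap: [0-7 ALLOC][8-27 FREE]
Op 6: c = realloc(c, 6) -> c = 0; heap: [0-5 ALLOC][6-27 FREE]
Op 7: d = malloc(7) -> d = 6; heap: [0-5 ALLOC][6-12 ALLOC][13-27 FREE]
Op 8: e = malloc(5) -> e = 13; heap: [0-5 ALLOC][6-12 ALLOC][13-17 ALLOC][18-27 FREE]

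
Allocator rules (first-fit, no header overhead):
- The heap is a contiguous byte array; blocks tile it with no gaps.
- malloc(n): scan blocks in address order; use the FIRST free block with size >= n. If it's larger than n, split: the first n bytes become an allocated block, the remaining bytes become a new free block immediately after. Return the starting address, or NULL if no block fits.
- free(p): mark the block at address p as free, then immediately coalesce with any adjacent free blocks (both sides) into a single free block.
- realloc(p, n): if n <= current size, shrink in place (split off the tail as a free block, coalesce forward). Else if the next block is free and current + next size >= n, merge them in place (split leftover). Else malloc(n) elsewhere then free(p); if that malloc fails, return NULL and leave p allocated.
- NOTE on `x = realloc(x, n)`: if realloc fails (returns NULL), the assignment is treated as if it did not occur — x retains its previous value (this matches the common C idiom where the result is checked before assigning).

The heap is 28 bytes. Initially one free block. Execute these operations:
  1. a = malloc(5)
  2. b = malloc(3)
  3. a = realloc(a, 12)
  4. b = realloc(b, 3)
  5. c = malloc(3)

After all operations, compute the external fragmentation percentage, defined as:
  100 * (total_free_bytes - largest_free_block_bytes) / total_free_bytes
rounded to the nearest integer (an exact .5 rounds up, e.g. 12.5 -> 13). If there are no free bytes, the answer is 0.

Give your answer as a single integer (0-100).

Op 1: a = malloc(5) -> a = 0; heap: [0-4 ALLOC][5-27 FREE]
Op 2: b = malloc(3) -> b = 5; heap: [0-4 ALLOC][5-7 ALLOC][8-27 FREE]
Op 3: a = realloc(a, 12) -> a = 8; heap: [0-4 FREE][5-7 ALLOC][8-19 ALLOC][20-27 FREE]
Op 4: b = realloc(b, 3) -> b = 5; heap: [0-4 FREE][5-7 ALLOC][8-19 ALLOC][20-27 FREE]
Op 5: c = malloc(3) -> c = 0; heap: [0-2 ALLOC][3-4 FREE][5-7 ALLOC][8-19 ALLOC][20-27 FREE]
Free blocks: [2 8] total_free=10 largest=8 -> 100*(10-8)/10 = 200/10 = 20

Answer: 20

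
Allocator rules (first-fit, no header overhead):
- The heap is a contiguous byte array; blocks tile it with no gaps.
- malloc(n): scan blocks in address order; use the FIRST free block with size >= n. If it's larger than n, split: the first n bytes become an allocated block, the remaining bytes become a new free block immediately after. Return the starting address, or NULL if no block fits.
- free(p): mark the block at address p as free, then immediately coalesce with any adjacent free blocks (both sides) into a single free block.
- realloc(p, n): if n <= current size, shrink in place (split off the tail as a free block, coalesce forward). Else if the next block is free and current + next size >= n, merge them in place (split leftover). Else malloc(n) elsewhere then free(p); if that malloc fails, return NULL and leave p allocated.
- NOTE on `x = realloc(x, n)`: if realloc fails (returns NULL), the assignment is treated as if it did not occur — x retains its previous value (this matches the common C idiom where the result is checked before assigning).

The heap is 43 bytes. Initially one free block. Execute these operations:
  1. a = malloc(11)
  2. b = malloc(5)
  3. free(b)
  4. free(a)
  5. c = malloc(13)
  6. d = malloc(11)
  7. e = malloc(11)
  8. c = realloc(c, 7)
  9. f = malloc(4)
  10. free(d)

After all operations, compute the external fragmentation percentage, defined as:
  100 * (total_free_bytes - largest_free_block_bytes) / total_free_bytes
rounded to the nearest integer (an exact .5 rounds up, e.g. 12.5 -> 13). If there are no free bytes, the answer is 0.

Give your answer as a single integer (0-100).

Answer: 38

Derivation:
Op 1: a = malloc(11) -> a = 0; heap: [0-10 ALLOC][11-42 FREE]
Op 2: b = malloc(5) -> b = 11; heap: [0-10 ALLOC][11-15 ALLOC][16-42 FREE]
Op 3: free(b) -> (freed b); heap: [0-10 ALLOC][11-42 FREE]
Op 4: free(a) -> (freed a); heap: [0-42 FREE]
Op 5: c = malloc(13) -> c = 0; heap: [0-12 ALLOC][13-42 FREE]
Op 6: d = malloc(11) -> d = 13; heap: [0-12 ALLOC][13-23 ALLOC][24-42 FREE]
Op 7: e = malloc(11) -> e = 24; heap: [0-12 ALLOC][13-23 ALLOC][24-34 ALLOC][35-42 FREE]
Op 8: c = realloc(c, 7) -> c = 0; heap: [0-6 ALLOC][7-12 FREE][13-23 ALLOC][24-34 ALLOC][35-42 FREE]
Op 9: f = malloc(4) -> f = 7; heap: [0-6 ALLOC][7-10 ALLOC][11-12 FREE][13-23 ALLOC][24-34 ALLOC][35-42 FREE]
Op 10: free(d) -> (freed d); heap: [0-6 ALLOC][7-10 ALLOC][11-23 FREE][24-34 ALLOC][35-42 FREE]
Free blocks: [13 8] total_free=21 largest=13 -> 100*(21-13)/21 = 800/21 ≈ 38.095 -> rounds to 38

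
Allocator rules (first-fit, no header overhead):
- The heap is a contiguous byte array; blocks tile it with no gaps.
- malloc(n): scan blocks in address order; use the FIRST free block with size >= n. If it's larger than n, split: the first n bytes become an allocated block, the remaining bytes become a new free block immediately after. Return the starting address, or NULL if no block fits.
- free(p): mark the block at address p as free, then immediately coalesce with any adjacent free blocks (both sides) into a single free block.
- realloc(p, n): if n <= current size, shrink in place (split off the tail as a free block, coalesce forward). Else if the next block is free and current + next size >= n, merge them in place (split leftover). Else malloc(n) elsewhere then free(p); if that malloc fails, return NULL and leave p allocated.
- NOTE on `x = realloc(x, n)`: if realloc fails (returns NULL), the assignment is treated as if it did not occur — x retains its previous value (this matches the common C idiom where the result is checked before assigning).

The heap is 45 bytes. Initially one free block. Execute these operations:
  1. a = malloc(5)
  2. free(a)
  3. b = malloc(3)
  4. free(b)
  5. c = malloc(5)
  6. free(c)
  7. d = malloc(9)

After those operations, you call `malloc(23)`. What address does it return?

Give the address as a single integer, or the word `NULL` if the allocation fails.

Answer: 9

Derivation:
Op 1: a = malloc(5) -> a = 0; heap: [0-4 ALLOC][5-44 FREE]
Op 2: free(a) -> (freed a); heap: [0-44 FREE]
Op 3: b = malloc(3) -> b = 0; heap: [0-2 ALLOC][3-44 FREE]
Op 4: free(b) -> (freed b); heap: [0-44 FREE]
Op 5: c = malloc(5) -> c = 0; heap: [0-4 ALLOC][5-44 FREE]
Op 6: free(c) -> (freed c); heap: [0-44 FREE]
Op 7: d = malloc(9) -> d = 0; heap: [0-8 ALLOC][9-44 FREE]
malloc(23): first-fit scan over [0-8 ALLOC][9-44 FREE] -> 9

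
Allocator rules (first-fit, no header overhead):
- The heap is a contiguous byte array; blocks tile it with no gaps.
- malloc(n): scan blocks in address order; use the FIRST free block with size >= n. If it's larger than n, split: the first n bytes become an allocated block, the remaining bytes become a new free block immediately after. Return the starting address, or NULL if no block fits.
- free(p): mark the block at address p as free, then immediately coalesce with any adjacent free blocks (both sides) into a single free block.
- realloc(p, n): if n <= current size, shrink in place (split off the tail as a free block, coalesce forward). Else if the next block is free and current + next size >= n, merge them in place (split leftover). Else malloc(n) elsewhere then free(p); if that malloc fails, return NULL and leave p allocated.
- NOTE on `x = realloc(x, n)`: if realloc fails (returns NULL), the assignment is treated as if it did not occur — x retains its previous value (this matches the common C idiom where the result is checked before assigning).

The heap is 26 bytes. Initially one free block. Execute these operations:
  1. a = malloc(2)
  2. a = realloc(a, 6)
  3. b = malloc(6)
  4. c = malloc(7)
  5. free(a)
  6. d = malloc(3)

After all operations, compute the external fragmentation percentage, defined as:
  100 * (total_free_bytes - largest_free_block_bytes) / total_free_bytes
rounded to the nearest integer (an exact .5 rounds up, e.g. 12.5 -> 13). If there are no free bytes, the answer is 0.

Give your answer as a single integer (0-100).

Op 1: a = malloc(2) -> a = 0; heap: [0-1 ALLOC][2-25 FREE]
Op 2: a = realloc(a, 6) -> a = 0; heap: [0-5 ALLOC][6-25 FREE]
Op 3: b = malloc(6) -> b = 6; heap: [0-5 ALLOC][6-11 ALLOC][12-25 FREE]
Op 4: c = malloc(7) -> c = 12; heap: [0-5 ALLOC][6-11 ALLOC][12-18 ALLOC][19-25 FREE]
Op 5: free(a) -> (freed a); heap: [0-5 FREE][6-11 ALLOC][12-18 ALLOC][19-25 FREE]
Op 6: d = malloc(3) -> d = 0; heap: [0-2 ALLOC][3-5 FREE][6-11 ALLOC][12-18 ALLOC][19-25 FREE]
Free blocks: [3 7] total_free=10 largest=7 -> 100*(10-7)/10 = 300/10 = 30

Answer: 30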